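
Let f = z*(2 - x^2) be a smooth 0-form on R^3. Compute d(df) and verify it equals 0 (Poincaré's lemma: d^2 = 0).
d(df) = 0

Step 1: df = sum_i (∂f/∂x_i) dx_i = (-2*x*z) dx + (0) dy + (2 - x^2) dz.
Step 2: Apply d again. Using the 1-form formula, the coefficient of dx ∧ dy in d(df) is ∂^2 f/∂x ∂y - ∂^2 f/∂y ∂x = (0) - (0) = 0 (equality of mixed partials for smooth f).
Similarly for dx ∧ dz and dy ∧ dz — all coefficients vanish. So d(df) = 0.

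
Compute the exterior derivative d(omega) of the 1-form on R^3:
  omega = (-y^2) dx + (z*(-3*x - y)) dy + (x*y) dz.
d(omega) = (2*y - 3*z) dx ∧ dy + (y) dx ∧ dz + (4*x + y) dy ∧ dz

For a 1-form omega = sum_i f_i dx_i, the exterior derivative is
  d(omega) = sum_{i < j} (∂f_j/∂x_i - ∂f_i/∂x_j) dx_i ∧ dx_j.
  coefficient of dx ∧ dy: ∂f_2/∂x - ∂f_1/∂y = ∂(z*(-3*x - y))/∂x - ∂(-y^2)/∂y = 2*y - 3*z
  coefficient of dx ∧ dz: ∂f_3/∂x - ∂f_1/∂z = ∂(x*y)/∂x - ∂(-y^2)/∂z = y
  coefficient of dy ∧ dz: ∂f_3/∂y - ∂f_2/∂z = ∂(x*y)/∂y - ∂(z*(-3*x - y))/∂z = 4*x + y
Assembling: d(omega) = (2*y - 3*z) dx ∧ dy + (y) dx ∧ dz + (4*x + y) dy ∧ dz.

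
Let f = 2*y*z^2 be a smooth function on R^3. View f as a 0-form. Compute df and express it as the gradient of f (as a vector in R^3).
df = (0) dx + (2*z^2) dy + (4*y*z) dz; grad f = (0, 2*z^2, 4*y*z)

For a 0-form f, d f = (∂f/∂x) dx + (∂f/∂y) dy + (∂f/∂z) dz. The components of the vector representation are exactly the entries of grad f in Cartesian coordinates:
  ∂f/∂x = 0
  ∂f/∂y = 2*z^2
  ∂f/∂z = 4*y*z.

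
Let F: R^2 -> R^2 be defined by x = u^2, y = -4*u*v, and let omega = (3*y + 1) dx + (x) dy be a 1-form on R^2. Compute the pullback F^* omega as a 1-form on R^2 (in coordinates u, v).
F^* omega = (2*u*(-14*u*v + 1)) du + (-4*u^3) dv

Using F^*(f dg) = (f ∘ F) d(g ∘ F), substitute each coordinate x_i by F_i(u, v) in f_i, and replace dx_i by d F_i = (∂F_i/∂u) du + (∂F_i/∂v) dv.
  For the x component: f_1(F) = -12*u*v + 1; d F_1 = (2*u) du + (0) dv
  For the y component: f_2(F) = u^2; d F_2 = (-4*v) du + (-4*u) dv
Combining and collecting du, dv coefficients:
  coeff of du: 2*u*(-14*u*v + 1)
  coeff of dv: -4*u^3
F^* omega = (2*u*(-14*u*v + 1)) du + (-4*u^3) dv.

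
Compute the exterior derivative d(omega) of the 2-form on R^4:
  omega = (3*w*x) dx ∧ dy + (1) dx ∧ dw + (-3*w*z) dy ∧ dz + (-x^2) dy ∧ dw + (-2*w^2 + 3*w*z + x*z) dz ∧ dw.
d(omega) = (x) dx ∧ dy ∧ dw + (-3*z) dy ∧ dz ∧ dw + (z) dx ∧ dz ∧ dw

For a 2-form omega = sum_{i<j} g_{ij} dx_i ∧ dx_j, the exterior derivative is
  d(omega) = sum_{i<j} d(g_{ij}) ∧ dx_i ∧ dx_j = sum_{i<j, k} (∂g_{ij}/∂x_k) dx_k ∧ dx_i ∧ dx_j.
Expand each term, using dx_k ∧ dx_i ∧ dx_j = sgn(permutation) dx_{(a)} ∧ dx_{(b)} ∧ dx_{(c)} with (a < b < c) sorted:
  d(3*w*x) includes (∂/∂w)(3*w*x) dw = (3*x) dw, which multiplied by dx ∧ dy gives (3*x) dx ∧ dy ∧ dw
  d(-3*w*z) includes (∂/∂w)(-3*w*z) dw = (-3*z) dw, which multiplied by dy ∧ dz gives (-3*z) dy ∧ dz ∧ dw
  d(-x^2) includes (∂/∂x)(-x^2) dx = (-2*x) dx, which multiplied by dy ∧ dw gives (-2*x) dx ∧ dy ∧ dw
  d(-2*w^2 + 3*w*z + x*z) includes (∂/∂x)(-2*w^2 + 3*w*z + x*z) dx = (z) dx, which multiplied by dz ∧ dw gives (z) dx ∧ dz ∧ dw
Collecting like 3-forms: d(omega) = (x) dx ∧ dy ∧ dw + (-3*z) dy ∧ dz ∧ dw + (z) dx ∧ dz ∧ dw.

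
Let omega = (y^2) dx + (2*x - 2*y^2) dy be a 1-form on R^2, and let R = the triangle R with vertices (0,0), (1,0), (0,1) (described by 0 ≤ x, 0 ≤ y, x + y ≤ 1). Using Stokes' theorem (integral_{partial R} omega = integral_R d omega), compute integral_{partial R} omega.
integral_(partial R) omega = 2/3

Stokes: integral_partial_R omega = integral_R d omega with d omega = (∂Q/∂x - ∂P/∂y) dx ∧ dy.
  ∂Q/∂x = 2
  ∂P/∂y = 2*y
  integrand = ∂Q/∂x - ∂P/∂y = 2 - 2*y.
Integrating over R: integral_0^1 integral_0^{1-x} (2 - 2*y) dy dx = 2/3.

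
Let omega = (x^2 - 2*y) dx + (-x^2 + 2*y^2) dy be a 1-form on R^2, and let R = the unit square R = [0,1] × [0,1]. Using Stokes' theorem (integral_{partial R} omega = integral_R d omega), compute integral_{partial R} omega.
integral_(partial R) omega = 1

Stokes: integral_partial_R omega = integral_R d omega with d omega = (∂Q/∂x - ∂P/∂y) dx ∧ dy.
  ∂Q/∂x = -2*x
  ∂P/∂y = -2
  integrand = ∂Q/∂x - ∂P/∂y = 2 - 2*x.
Integrating over R: integral_0^1 integral_0^1 (2 - 2*x) dx dy = 1.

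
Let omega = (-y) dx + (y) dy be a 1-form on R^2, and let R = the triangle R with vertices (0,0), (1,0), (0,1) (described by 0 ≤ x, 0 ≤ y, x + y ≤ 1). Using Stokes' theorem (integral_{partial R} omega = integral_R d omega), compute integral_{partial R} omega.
integral_(partial R) omega = 1/2

Stokes: integral_partial_R omega = integral_R d omega with d omega = (∂Q/∂x - ∂P/∂y) dx ∧ dy.
  ∂Q/∂x = 0
  ∂P/∂y = -1
  integrand = ∂Q/∂x - ∂P/∂y = 1.
Integrating over R: integral_0^1 integral_0^{1-x} (1) dy dx = 1/2.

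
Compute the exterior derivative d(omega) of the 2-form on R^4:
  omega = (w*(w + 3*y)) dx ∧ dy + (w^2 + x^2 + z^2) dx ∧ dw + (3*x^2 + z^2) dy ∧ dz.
d(omega) = (2*w + 3*y) dx ∧ dy ∧ dw + (-2*z) dx ∧ dz ∧ dw + (6*x) dx ∧ dy ∧ dz

For a 2-form omega = sum_{i<j} g_{ij} dx_i ∧ dx_j, the exterior derivative is
  d(omega) = sum_{i<j} d(g_{ij}) ∧ dx_i ∧ dx_j = sum_{i<j, k} (∂g_{ij}/∂x_k) dx_k ∧ dx_i ∧ dx_j.
Expand each term, using dx_k ∧ dx_i ∧ dx_j = sgn(permutation) dx_{(a)} ∧ dx_{(b)} ∧ dx_{(c)} with (a < b < c) sorted:
  d(w*(w + 3*y)) includes (∂/∂w)(w*(w + 3*y)) dw = (2*w + 3*y) dw, which multiplied by dx ∧ dy gives (2*w + 3*y) dx ∧ dy ∧ dw
  d(w^2 + x^2 + z^2) includes (∂/∂z)(w^2 + x^2 + z^2) dz = (2*z) dz, which multiplied by dx ∧ dw gives (-2*z) dx ∧ dz ∧ dw
  d(3*x^2 + z^2) includes (∂/∂x)(3*x^2 + z^2) dx = (6*x) dx, which multiplied by dy ∧ dz gives (6*x) dx ∧ dy ∧ dz
Collecting like 3-forms: d(omega) = (2*w + 3*y) dx ∧ dy ∧ dw + (-2*z) dx ∧ dz ∧ dw + (6*x) dx ∧ dy ∧ dz.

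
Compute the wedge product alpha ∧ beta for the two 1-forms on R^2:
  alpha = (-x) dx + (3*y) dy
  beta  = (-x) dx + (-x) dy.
alpha ∧ beta = (x*(x + 3*y)) dx ∧ dy

Distribute the wedge, using dx_i ∧ dx_j = -dx_j ∧ dx_i and dx_i ∧ dx_i = 0. For each pair (i, j) with i < j, the coefficient of dx_i ∧ dx_j in alpha ∧ beta is (alpha_i * beta_j - alpha_j * beta_i). Collecting: alpha ∧ beta = (x*(x + 3*y)) dx ∧ dy.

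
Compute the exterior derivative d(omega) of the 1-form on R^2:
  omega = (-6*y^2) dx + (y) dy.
d(omega) = (12*y) dx ∧ dy

For a 1-form omega = sum_i f_i dx_i, the exterior derivative is
  d(omega) = sum_{i < j} (∂f_j/∂x_i - ∂f_i/∂x_j) dx_i ∧ dx_j.
  coefficient of dx ∧ dy: ∂f_2/∂x - ∂f_1/∂y = ∂(y)/∂x - ∂(-6*y^2)/∂y = 12*y
Assembling: d(omega) = (12*y) dx ∧ dy.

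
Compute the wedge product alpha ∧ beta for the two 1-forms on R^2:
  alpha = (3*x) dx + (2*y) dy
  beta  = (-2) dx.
alpha ∧ beta = (4*y) dx ∧ dy

Distribute the wedge, using dx_i ∧ dx_j = -dx_j ∧ dx_i and dx_i ∧ dx_i = 0. For each pair (i, j) with i < j, the coefficient of dx_i ∧ dx_j in alpha ∧ beta is (alpha_i * beta_j - alpha_j * beta_i). Collecting: alpha ∧ beta = (4*y) dx ∧ dy.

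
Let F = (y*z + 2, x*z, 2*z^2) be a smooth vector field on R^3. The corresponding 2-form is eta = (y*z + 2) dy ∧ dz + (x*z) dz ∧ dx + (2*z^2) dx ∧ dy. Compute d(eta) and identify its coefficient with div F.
d(eta) = (4*z) dx ∧ dy ∧ dz; div F = 4*z

For a 2-form in R^3 of the form above, applying d gives a 3-form with coefficient ∂P/∂x + ∂Q/∂y + ∂R/∂z:
  ∂P/∂x = 0
  ∂Q/∂y = 0
  ∂R/∂z = 4*z
Sum = 4*z, which is exactly div F.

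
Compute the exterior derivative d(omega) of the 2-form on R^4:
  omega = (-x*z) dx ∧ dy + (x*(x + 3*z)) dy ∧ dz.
d(omega) = (x + 3*z) dx ∧ dy ∧ dz

For a 2-form omega = sum_{i<j} g_{ij} dx_i ∧ dx_j, the exterior derivative is
  d(omega) = sum_{i<j} d(g_{ij}) ∧ dx_i ∧ dx_j = sum_{i<j, k} (∂g_{ij}/∂x_k) dx_k ∧ dx_i ∧ dx_j.
Expand each term, using dx_k ∧ dx_i ∧ dx_j = sgn(permutation) dx_{(a)} ∧ dx_{(b)} ∧ dx_{(c)} with (a < b < c) sorted:
  d(-x*z) includes (∂/∂z)(-x*z) dz = (-x) dz, which multiplied by dx ∧ dy gives (-x) dx ∧ dy ∧ dz
  d(x*(x + 3*z)) includes (∂/∂x)(x*(x + 3*z)) dx = (2*x + 3*z) dx, which multiplied by dy ∧ dz gives (2*x + 3*z) dx ∧ dy ∧ dz
Collecting like 3-forms: d(omega) = (x + 3*z) dx ∧ dy ∧ dz.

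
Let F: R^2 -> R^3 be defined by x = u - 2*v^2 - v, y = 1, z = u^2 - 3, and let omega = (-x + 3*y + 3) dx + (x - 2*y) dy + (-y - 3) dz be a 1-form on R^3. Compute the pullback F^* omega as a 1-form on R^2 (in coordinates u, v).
F^* omega = (-9*u + 2*v^2 + v + 6) du + (4*u*v + u - 8*v^3 - 6*v^2 - 25*v - 6) dv

Using F^*(f dg) = (f ∘ F) d(g ∘ F), substitute each coordinate x_i by F_i(u, v) in f_i, and replace dx_i by d F_i = (∂F_i/∂u) du + (∂F_i/∂v) dv.
  For the x component: f_1(F) = -u + 2*v^2 + v + 6; d F_1 = (1) du + (-4*v - 1) dv
  For the y component: f_2(F) = u - 2*v^2 - v - 2; d F_2 = (0) du + (0) dv
  For the z component: f_3(F) = -4; d F_3 = (2*u) du + (0) dv
Combining and collecting du, dv coefficients:
  coeff of du: -9*u + 2*v^2 + v + 6
  coeff of dv: 4*u*v + u - 8*v^3 - 6*v^2 - 25*v - 6
F^* omega = (-9*u + 2*v^2 + v + 6) du + (4*u*v + u - 8*v^3 - 6*v^2 - 25*v - 6) dv.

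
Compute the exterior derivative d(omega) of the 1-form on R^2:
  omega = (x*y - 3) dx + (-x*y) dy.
d(omega) = (-x - y) dx ∧ dy

For a 1-form omega = sum_i f_i dx_i, the exterior derivative is
  d(omega) = sum_{i < j} (∂f_j/∂x_i - ∂f_i/∂x_j) dx_i ∧ dx_j.
  coefficient of dx ∧ dy: ∂f_2/∂x - ∂f_1/∂y = ∂(-x*y)/∂x - ∂(x*y - 3)/∂y = -x - y
Assembling: d(omega) = (-x - y) dx ∧ dy.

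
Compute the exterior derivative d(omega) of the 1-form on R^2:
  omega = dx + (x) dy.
d(omega) = (1) dx ∧ dy

For a 1-form omega = sum_i f_i dx_i, the exterior derivative is
  d(omega) = sum_{i < j} (∂f_j/∂x_i - ∂f_i/∂x_j) dx_i ∧ dx_j.
  coefficient of dx ∧ dy: ∂f_2/∂x - ∂f_1/∂y = ∂(x)/∂x - ∂(1)/∂y = 1
Assembling: d(omega) = (1) dx ∧ dy.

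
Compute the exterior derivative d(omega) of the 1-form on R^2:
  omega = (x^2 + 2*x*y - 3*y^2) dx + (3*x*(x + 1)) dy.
d(omega) = (4*x + 6*y + 3) dx ∧ dy

For a 1-form omega = sum_i f_i dx_i, the exterior derivative is
  d(omega) = sum_{i < j} (∂f_j/∂x_i - ∂f_i/∂x_j) dx_i ∧ dx_j.
  coefficient of dx ∧ dy: ∂f_2/∂x - ∂f_1/∂y = ∂(3*x*(x + 1))/∂x - ∂(x^2 + 2*x*y - 3*y^2)/∂y = 4*x + 6*y + 3
Assembling: d(omega) = (4*x + 6*y + 3) dx ∧ dy.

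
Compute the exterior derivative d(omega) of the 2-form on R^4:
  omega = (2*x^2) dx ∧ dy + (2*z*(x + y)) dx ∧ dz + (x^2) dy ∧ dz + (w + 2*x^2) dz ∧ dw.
d(omega) = (2*x - 2*z) dx ∧ dy ∧ dz + (4*x) dx ∧ dz ∧ dw

For a 2-form omega = sum_{i<j} g_{ij} dx_i ∧ dx_j, the exterior derivative is
  d(omega) = sum_{i<j} d(g_{ij}) ∧ dx_i ∧ dx_j = sum_{i<j, k} (∂g_{ij}/∂x_k) dx_k ∧ dx_i ∧ dx_j.
Expand each term, using dx_k ∧ dx_i ∧ dx_j = sgn(permutation) dx_{(a)} ∧ dx_{(b)} ∧ dx_{(c)} with (a < b < c) sorted:
  d(2*z*(x + y)) includes (∂/∂y)(2*z*(x + y)) dy = (2*z) dy, which multiplied by dx ∧ dz gives (-2*z) dx ∧ dy ∧ dz
  d(x^2) includes (∂/∂x)(x^2) dx = (2*x) dx, which multiplied by dy ∧ dz gives (2*x) dx ∧ dy ∧ dz
  d(w + 2*x^2) includes (∂/∂x)(w + 2*x^2) dx = (4*x) dx, which multiplied by dz ∧ dw gives (4*x) dx ∧ dz ∧ dw
Collecting like 3-forms: d(omega) = (2*x - 2*z) dx ∧ dy ∧ dz + (4*x) dx ∧ dz ∧ dw.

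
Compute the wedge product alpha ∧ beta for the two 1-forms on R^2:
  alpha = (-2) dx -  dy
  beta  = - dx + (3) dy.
alpha ∧ beta = (-7) dx ∧ dy

Distribute the wedge, using dx_i ∧ dx_j = -dx_j ∧ dx_i and dx_i ∧ dx_i = 0. For each pair (i, j) with i < j, the coefficient of dx_i ∧ dx_j in alpha ∧ beta is (alpha_i * beta_j - alpha_j * beta_i). Collecting: alpha ∧ beta = (-7) dx ∧ dy.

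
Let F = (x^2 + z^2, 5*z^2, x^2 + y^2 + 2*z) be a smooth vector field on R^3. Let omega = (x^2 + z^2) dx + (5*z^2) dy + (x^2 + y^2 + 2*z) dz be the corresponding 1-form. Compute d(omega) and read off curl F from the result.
d(omega) = (2*y - 10*z) dy ∧ dz + (-2*x + 2*z) dz ∧ dx + (0) dx ∧ dy; curl F = (2*y - 10*z, -2*x + 2*z, 0)

d omega = sum_{i<j} (∂f_j/∂x_i - ∂f_i/∂x_j) dx_i ∧ dx_j. Under the identification (dy ∧ dz, dz ∧ dx, dx ∧ dy) ↔ (e_x, e_y, e_z), the coefficients are exactly the components of curl F. Compute:
  ∂R/∂y - ∂Q/∂z = (2*y) - (10*z) = 2*y - 10*z
  ∂P/∂z - ∂R/∂x = (2*z) - (2*x) = -2*x + 2*z
  ∂Q/∂x - ∂P/∂y = (0) - (0) = 0.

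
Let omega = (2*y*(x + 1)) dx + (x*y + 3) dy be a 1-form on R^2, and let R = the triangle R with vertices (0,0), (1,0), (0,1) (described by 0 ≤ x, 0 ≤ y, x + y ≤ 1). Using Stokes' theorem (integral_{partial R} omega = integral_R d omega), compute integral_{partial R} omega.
integral_(partial R) omega = -7/6

Stokes: integral_partial_R omega = integral_R d omega with d omega = (∂Q/∂x - ∂P/∂y) dx ∧ dy.
  ∂Q/∂x = y
  ∂P/∂y = 2*x + 2
  integrand = ∂Q/∂x - ∂P/∂y = -2*x + y - 2.
Integrating over R: integral_0^1 integral_0^{1-x} (-2*x + y - 2) dy dx = -7/6.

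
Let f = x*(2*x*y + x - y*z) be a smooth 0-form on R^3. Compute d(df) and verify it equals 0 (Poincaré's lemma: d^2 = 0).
d(df) = 0

Step 1: df = sum_i (∂f/∂x_i) dx_i = (4*x*y + 2*x - y*z) dx + (x*(2*x - z)) dy + (-x*y) dz.
Step 2: Apply d again. Using the 1-form formula, the coefficient of dx ∧ dy in d(df) is ∂^2 f/∂x ∂y - ∂^2 f/∂y ∂x = (4*x - z) - (4*x - z) = 0 (equality of mixed partials for smooth f).
Similarly for dx ∧ dz and dy ∧ dz — all coefficients vanish. So d(df) = 0.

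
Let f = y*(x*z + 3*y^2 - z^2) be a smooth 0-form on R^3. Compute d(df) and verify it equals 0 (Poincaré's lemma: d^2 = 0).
d(df) = 0

Step 1: df = sum_i (∂f/∂x_i) dx_i = (y*z) dx + (x*z + 9*y^2 - z^2) dy + (y*(x - 2*z)) dz.
Step 2: Apply d again. Using the 1-form formula, the coefficient of dx ∧ dy in d(df) is ∂^2 f/∂x ∂y - ∂^2 f/∂y ∂x = (z) - (z) = 0 (equality of mixed partials for smooth f).
Similarly for dx ∧ dz and dy ∧ dz — all coefficients vanish. So d(df) = 0.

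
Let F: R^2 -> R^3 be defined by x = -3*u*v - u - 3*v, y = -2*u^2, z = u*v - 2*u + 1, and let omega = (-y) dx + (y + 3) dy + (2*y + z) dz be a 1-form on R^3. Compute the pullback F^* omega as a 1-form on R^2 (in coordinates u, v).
F^* omega = (8*u^3 - 10*u^2*v + 6*u^2 + u*v^2 - 4*u*v - 8*u + v - 2) du + (u*(-10*u^2 + u*v - 8*u + 1)) dv

Using F^*(f dg) = (f ∘ F) d(g ∘ F), substitute each coordinate x_i by F_i(u, v) in f_i, and replace dx_i by d F_i = (∂F_i/∂u) du + (∂F_i/∂v) dv.
  For the x component: f_1(F) = 2*u^2; d F_1 = (-3*v - 1) du + (-3*u - 3) dv
  For the y component: f_2(F) = 3 - 2*u^2; d F_2 = (-4*u) du + (0) dv
  For the z component: f_3(F) = -4*u^2 + u*v - 2*u + 1; d F_3 = (v - 2) du + (u) dv
Combining and collecting du, dv coefficients:
  coeff of du: 8*u^3 - 10*u^2*v + 6*u^2 + u*v^2 - 4*u*v - 8*u + v - 2
  coeff of dv: u*(-10*u^2 + u*v - 8*u + 1)
F^* omega = (8*u^3 - 10*u^2*v + 6*u^2 + u*v^2 - 4*u*v - 8*u + v - 2) du + (u*(-10*u^2 + u*v - 8*u + 1)) dv.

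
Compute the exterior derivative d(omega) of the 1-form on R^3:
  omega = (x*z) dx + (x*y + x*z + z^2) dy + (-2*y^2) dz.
d(omega) = (y + z) dx ∧ dy + (-x) dx ∧ dz + (-x - 4*y - 2*z) dy ∧ dz

For a 1-form omega = sum_i f_i dx_i, the exterior derivative is
  d(omega) = sum_{i < j} (∂f_j/∂x_i - ∂f_i/∂x_j) dx_i ∧ dx_j.
  coefficient of dx ∧ dy: ∂f_2/∂x - ∂f_1/∂y = ∂(x*y + x*z + z^2)/∂x - ∂(x*z)/∂y = y + z
  coefficient of dx ∧ dz: ∂f_3/∂x - ∂f_1/∂z = ∂(-2*y^2)/∂x - ∂(x*z)/∂z = -x
  coefficient of dy ∧ dz: ∂f_3/∂y - ∂f_2/∂z = ∂(-2*y^2)/∂y - ∂(x*y + x*z + z^2)/∂z = -x - 4*y - 2*z
Assembling: d(omega) = (y + z) dx ∧ dy + (-x) dx ∧ dz + (-x - 4*y - 2*z) dy ∧ dz.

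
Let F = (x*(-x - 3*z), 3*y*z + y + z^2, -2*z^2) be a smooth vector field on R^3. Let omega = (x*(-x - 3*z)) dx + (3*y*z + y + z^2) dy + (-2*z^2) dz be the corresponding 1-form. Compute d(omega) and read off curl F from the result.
d(omega) = (-3*y - 2*z) dy ∧ dz + (-3*x) dz ∧ dx + (0) dx ∧ dy; curl F = (-3*y - 2*z, -3*x, 0)

d omega = sum_{i<j} (∂f_j/∂x_i - ∂f_i/∂x_j) dx_i ∧ dx_j. Under the identification (dy ∧ dz, dz ∧ dx, dx ∧ dy) ↔ (e_x, e_y, e_z), the coefficients are exactly the components of curl F. Compute:
  ∂R/∂y - ∂Q/∂z = (0) - (3*y + 2*z) = -3*y - 2*z
  ∂P/∂z - ∂R/∂x = (-3*x) - (0) = -3*x
  ∂Q/∂x - ∂P/∂y = (0) - (0) = 0.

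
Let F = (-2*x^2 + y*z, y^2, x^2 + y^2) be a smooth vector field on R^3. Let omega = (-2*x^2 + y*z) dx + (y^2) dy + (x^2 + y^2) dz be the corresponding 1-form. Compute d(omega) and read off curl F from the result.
d(omega) = (2*y) dy ∧ dz + (-2*x + y) dz ∧ dx + (-z) dx ∧ dy; curl F = (2*y, -2*x + y, -z)

d omega = sum_{i<j} (∂f_j/∂x_i - ∂f_i/∂x_j) dx_i ∧ dx_j. Under the identification (dy ∧ dz, dz ∧ dx, dx ∧ dy) ↔ (e_x, e_y, e_z), the coefficients are exactly the components of curl F. Compute:
  ∂R/∂y - ∂Q/∂z = (2*y) - (0) = 2*y
  ∂P/∂z - ∂R/∂x = (y) - (2*x) = -2*x + y
  ∂Q/∂x - ∂P/∂y = (0) - (z) = -z.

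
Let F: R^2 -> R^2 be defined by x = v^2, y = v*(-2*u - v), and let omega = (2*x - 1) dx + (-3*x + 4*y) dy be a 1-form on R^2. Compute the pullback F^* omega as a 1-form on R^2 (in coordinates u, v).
F^* omega = (v^2*(16*u + 14*v)) du + (2*v*(8*u^2 + 15*u*v + 9*v^2 - 1)) dv

Using F^*(f dg) = (f ∘ F) d(g ∘ F), substitute each coordinate x_i by F_i(u, v) in f_i, and replace dx_i by d F_i = (∂F_i/∂u) du + (∂F_i/∂v) dv.
  For the x component: f_1(F) = 2*v^2 - 1; d F_1 = (0) du + (2*v) dv
  For the y component: f_2(F) = v*(-8*u - 7*v); d F_2 = (-2*v) du + (-2*u - 2*v) dv
Combining and collecting du, dv coefficients:
  coeff of du: v^2*(16*u + 14*v)
  coeff of dv: 2*v*(8*u^2 + 15*u*v + 9*v^2 - 1)
F^* omega = (v^2*(16*u + 14*v)) du + (2*v*(8*u^2 + 15*u*v + 9*v^2 - 1)) dv.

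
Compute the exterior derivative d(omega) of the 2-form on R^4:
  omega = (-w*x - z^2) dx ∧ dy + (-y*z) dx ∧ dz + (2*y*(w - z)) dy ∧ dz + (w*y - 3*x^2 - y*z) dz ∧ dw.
d(omega) = (-z) dx ∧ dy ∧ dz + (-x) dx ∧ dy ∧ dw + (w + 2*y - z) dy ∧ dz ∧ dw + (-6*x) dx ∧ dz ∧ dw

For a 2-form omega = sum_{i<j} g_{ij} dx_i ∧ dx_j, the exterior derivative is
  d(omega) = sum_{i<j} d(g_{ij}) ∧ dx_i ∧ dx_j = sum_{i<j, k} (∂g_{ij}/∂x_k) dx_k ∧ dx_i ∧ dx_j.
Expand each term, using dx_k ∧ dx_i ∧ dx_j = sgn(permutation) dx_{(a)} ∧ dx_{(b)} ∧ dx_{(c)} with (a < b < c) sorted:
  d(-w*x - z^2) includes (∂/∂z)(-w*x - z^2) dz = (-2*z) dz, which multiplied by dx ∧ dy gives (-2*z) dx ∧ dy ∧ dz
  d(-w*x - z^2) includes (∂/∂w)(-w*x - z^2) dw = (-x) dw, which multiplied by dx ∧ dy gives (-x) dx ∧ dy ∧ dw
  d(-y*z) includes (∂/∂y)(-y*z) dy = (-z) dy, which multiplied by dx ∧ dz gives (z) dx ∧ dy ∧ dz
  d(2*y*(w - z)) includes (∂/∂w)(2*y*(w - z)) dw = (2*y) dw, which multiplied by dy ∧ dz gives (2*y) dy ∧ dz ∧ dw
  d(w*y - 3*x^2 - y*z) includes (∂/∂x)(w*y - 3*x^2 - y*z) dx = (-6*x) dx, which multiplied by dz ∧ dw gives (-6*x) dx ∧ dz ∧ dw
  d(w*y - 3*x^2 - y*z) includes (∂/∂y)(w*y - 3*x^2 - y*z) dy = (w - z) dy, which multiplied by dz ∧ dw gives (w - z) dy ∧ dz ∧ dw
Collecting like 3-forms: d(omega) = (-z) dx ∧ dy ∧ dz + (-x) dx ∧ dy ∧ dw + (w + 2*y - z) dy ∧ dz ∧ dw + (-6*x) dx ∧ dz ∧ dw.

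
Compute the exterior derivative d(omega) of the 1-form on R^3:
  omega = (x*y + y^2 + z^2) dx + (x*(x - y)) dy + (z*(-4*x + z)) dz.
d(omega) = (x - 3*y) dx ∧ dy + (-6*z) dx ∧ dz

For a 1-form omega = sum_i f_i dx_i, the exterior derivative is
  d(omega) = sum_{i < j} (∂f_j/∂x_i - ∂f_i/∂x_j) dx_i ∧ dx_j.
  coefficient of dx ∧ dy: ∂f_2/∂x - ∂f_1/∂y = ∂(x*(x - y))/∂x - ∂(x*y + y^2 + z^2)/∂y = x - 3*y
  coefficient of dx ∧ dz: ∂f_3/∂x - ∂f_1/∂z = ∂(z*(-4*x + z))/∂x - ∂(x*y + y^2 + z^2)/∂z = -6*z
Assembling: d(omega) = (x - 3*y) dx ∧ dy + (-6*z) dx ∧ dz.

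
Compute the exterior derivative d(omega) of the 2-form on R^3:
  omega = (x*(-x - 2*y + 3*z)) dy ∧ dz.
d(omega) = (-2*x - 2*y + 3*z) dx ∧ dy ∧ dz

For a 2-form omega = sum_{i<j} g_{ij} dx_i ∧ dx_j, the exterior derivative is
  d(omega) = sum_{i<j} d(g_{ij}) ∧ dx_i ∧ dx_j = sum_{i<j, k} (∂g_{ij}/∂x_k) dx_k ∧ dx_i ∧ dx_j.
Expand each term, using dx_k ∧ dx_i ∧ dx_j = sgn(permutation) dx_{(a)} ∧ dx_{(b)} ∧ dx_{(c)} with (a < b < c) sorted:
  d(x*(-x - 2*y + 3*z)) includes (∂/∂x)(x*(-x - 2*y + 3*z)) dx = (-2*x - 2*y + 3*z) dx, which multiplied by dy ∧ dz gives (-2*x - 2*y + 3*z) dx ∧ dy ∧ dz
Collecting like 3-forms: d(omega) = (-2*x - 2*y + 3*z) dx ∧ dy ∧ dz.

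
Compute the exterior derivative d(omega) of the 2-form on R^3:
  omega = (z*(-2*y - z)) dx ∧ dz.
d(omega) = (2*z) dx ∧ dy ∧ dz

For a 2-form omega = sum_{i<j} g_{ij} dx_i ∧ dx_j, the exterior derivative is
  d(omega) = sum_{i<j} d(g_{ij}) ∧ dx_i ∧ dx_j = sum_{i<j, k} (∂g_{ij}/∂x_k) dx_k ∧ dx_i ∧ dx_j.
Expand each term, using dx_k ∧ dx_i ∧ dx_j = sgn(permutation) dx_{(a)} ∧ dx_{(b)} ∧ dx_{(c)} with (a < b < c) sorted:
  d(z*(-2*y - z)) includes (∂/∂y)(z*(-2*y - z)) dy = (-2*z) dy, which multiplied by dx ∧ dz gives (2*z) dx ∧ dy ∧ dz
Collecting like 3-forms: d(omega) = (2*z) dx ∧ dy ∧ dz.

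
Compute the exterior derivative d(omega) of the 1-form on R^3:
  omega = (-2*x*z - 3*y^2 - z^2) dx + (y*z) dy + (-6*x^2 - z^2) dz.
d(omega) = (6*y) dx ∧ dy + (-10*x + 2*z) dx ∧ dz + (-y) dy ∧ dz

For a 1-form omega = sum_i f_i dx_i, the exterior derivative is
  d(omega) = sum_{i < j} (∂f_j/∂x_i - ∂f_i/∂x_j) dx_i ∧ dx_j.
  coefficient of dx ∧ dy: ∂f_2/∂x - ∂f_1/∂y = ∂(y*z)/∂x - ∂(-2*x*z - 3*y^2 - z^2)/∂y = 6*y
  coefficient of dx ∧ dz: ∂f_3/∂x - ∂f_1/∂z = ∂(-6*x^2 - z^2)/∂x - ∂(-2*x*z - 3*y^2 - z^2)/∂z = -10*x + 2*z
  coefficient of dy ∧ dz: ∂f_3/∂y - ∂f_2/∂z = ∂(-6*x^2 - z^2)/∂y - ∂(y*z)/∂z = -y
Assembling: d(omega) = (6*y) dx ∧ dy + (-10*x + 2*z) dx ∧ dz + (-y) dy ∧ dz.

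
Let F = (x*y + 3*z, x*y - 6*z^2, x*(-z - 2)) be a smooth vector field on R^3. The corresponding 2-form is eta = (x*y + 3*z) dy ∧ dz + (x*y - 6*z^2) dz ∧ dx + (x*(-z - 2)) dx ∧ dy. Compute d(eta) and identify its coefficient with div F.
d(eta) = (y) dx ∧ dy ∧ dz; div F = y

For a 2-form in R^3 of the form above, applying d gives a 3-form with coefficient ∂P/∂x + ∂Q/∂y + ∂R/∂z:
  ∂P/∂x = y
  ∂Q/∂y = x
  ∂R/∂z = -x
Sum = y, which is exactly div F.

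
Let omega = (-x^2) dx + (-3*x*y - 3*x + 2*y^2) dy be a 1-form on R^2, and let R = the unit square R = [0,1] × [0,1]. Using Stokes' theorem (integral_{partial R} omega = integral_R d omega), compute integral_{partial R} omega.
integral_(partial R) omega = -9/2

Stokes: integral_partial_R omega = integral_R d omega with d omega = (∂Q/∂x - ∂P/∂y) dx ∧ dy.
  ∂Q/∂x = -3*y - 3
  ∂P/∂y = 0
  integrand = ∂Q/∂x - ∂P/∂y = -3*y - 3.
Integrating over R: integral_0^1 integral_0^1 (-3*y - 3) dx dy = -9/2.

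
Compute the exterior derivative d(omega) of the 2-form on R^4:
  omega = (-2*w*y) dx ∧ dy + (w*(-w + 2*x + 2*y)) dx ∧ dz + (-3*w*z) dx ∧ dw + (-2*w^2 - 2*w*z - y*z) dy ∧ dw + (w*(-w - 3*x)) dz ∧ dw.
d(omega) = (-2*y) dx ∧ dy ∧ dw + (-2*w) dx ∧ dy ∧ dz + (-2*w + 2*x + 2*y) dx ∧ dz ∧ dw + (2*w + y) dy ∧ dz ∧ dw

For a 2-form omega = sum_{i<j} g_{ij} dx_i ∧ dx_j, the exterior derivative is
  d(omega) = sum_{i<j} d(g_{ij}) ∧ dx_i ∧ dx_j = sum_{i<j, k} (∂g_{ij}/∂x_k) dx_k ∧ dx_i ∧ dx_j.
Expand each term, using dx_k ∧ dx_i ∧ dx_j = sgn(permutation) dx_{(a)} ∧ dx_{(b)} ∧ dx_{(c)} with (a < b < c) sorted:
  d(-2*w*y) includes (∂/∂w)(-2*w*y) dw = (-2*y) dw, which multiplied by dx ∧ dy gives (-2*y) dx ∧ dy ∧ dw
  d(w*(-w + 2*x + 2*y)) includes (∂/∂y)(w*(-w + 2*x + 2*y)) dy = (2*w) dy, which multiplied by dx ∧ dz gives (-2*w) dx ∧ dy ∧ dz
  d(w*(-w + 2*x + 2*y)) includes (∂/∂w)(w*(-w + 2*x + 2*y)) dw = (-2*w + 2*x + 2*y) dw, which multiplied by dx ∧ dz gives (-2*w + 2*x + 2*y) dx ∧ dz ∧ dw
  d(-3*w*z) includes (∂/∂z)(-3*w*z) dz = (-3*w) dz, which multiplied by dx ∧ dw gives (3*w) dx ∧ dz ∧ dw
  d(-2*w^2 - 2*w*z - y*z) includes (∂/∂z)(-2*w^2 - 2*w*z - y*z) dz = (-2*w - y) dz, which multiplied by dy ∧ dw gives (2*w + y) dy ∧ dz ∧ dw
  d(w*(-w - 3*x)) includes (∂/∂x)(w*(-w - 3*x)) dx = (-3*w) dx, which multiplied by dz ∧ dw gives (-3*w) dx ∧ dz ∧ dw
Collecting like 3-forms: d(omega) = (-2*y) dx ∧ dy ∧ dw + (-2*w) dx ∧ dy ∧ dz + (-2*w + 2*x + 2*y) dx ∧ dz ∧ dw + (2*w + y) dy ∧ dz ∧ dw.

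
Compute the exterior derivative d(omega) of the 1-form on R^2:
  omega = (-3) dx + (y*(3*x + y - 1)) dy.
d(omega) = (3*y) dx ∧ dy

For a 1-form omega = sum_i f_i dx_i, the exterior derivative is
  d(omega) = sum_{i < j} (∂f_j/∂x_i - ∂f_i/∂x_j) dx_i ∧ dx_j.
  coefficient of dx ∧ dy: ∂f_2/∂x - ∂f_1/∂y = ∂(y*(3*x + y - 1))/∂x - ∂(-3)/∂y = 3*y
Assembling: d(omega) = (3*y) dx ∧ dy.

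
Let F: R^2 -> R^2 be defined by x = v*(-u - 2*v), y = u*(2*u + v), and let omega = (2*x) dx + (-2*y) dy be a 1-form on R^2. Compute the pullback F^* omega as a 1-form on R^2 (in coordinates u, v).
F^* omega = (-16*u^3 - 12*u^2*v + 4*v^3) du + (-4*u^3 + 12*u*v^2 + 16*v^3) dv

Using F^*(f dg) = (f ∘ F) d(g ∘ F), substitute each coordinate x_i by F_i(u, v) in f_i, and replace dx_i by d F_i = (∂F_i/∂u) du + (∂F_i/∂v) dv.
  For the x component: f_1(F) = 2*v*(-u - 2*v); d F_1 = (-v) du + (-u - 4*v) dv
  For the y component: f_2(F) = 2*u*(-2*u - v); d F_2 = (4*u + v) du + (u) dv
Combining and collecting du, dv coefficients:
  coeff of du: -16*u^3 - 12*u^2*v + 4*v^3
  coeff of dv: -4*u^3 + 12*u*v^2 + 16*v^3
F^* omega = (-16*u^3 - 12*u^2*v + 4*v^3) du + (-4*u^3 + 12*u*v^2 + 16*v^3) dv.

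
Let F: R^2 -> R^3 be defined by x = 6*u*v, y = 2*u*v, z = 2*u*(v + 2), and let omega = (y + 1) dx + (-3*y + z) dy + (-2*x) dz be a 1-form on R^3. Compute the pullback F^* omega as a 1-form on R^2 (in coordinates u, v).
F^* omega = (2*v*(-10*u*v - 20*u + 3)) du + (2*u*(-10*u*v + 4*u + 3)) dv

Using F^*(f dg) = (f ∘ F) d(g ∘ F), substitute each coordinate x_i by F_i(u, v) in f_i, and replace dx_i by d F_i = (∂F_i/∂u) du + (∂F_i/∂v) dv.
  For the x component: f_1(F) = 2*u*v + 1; d F_1 = (6*v) du + (6*u) dv
  For the y component: f_2(F) = 4*u*(1 - v); d F_2 = (2*v) du + (2*u) dv
  For the z component: f_3(F) = -12*u*v; d F_3 = (2*v + 4) du + (2*u) dv
Combining and collecting du, dv coefficients:
  coeff of du: 2*v*(-10*u*v - 20*u + 3)
  coeff of dv: 2*u*(-10*u*v + 4*u + 3)
F^* omega = (2*v*(-10*u*v - 20*u + 3)) du + (2*u*(-10*u*v + 4*u + 3)) dv.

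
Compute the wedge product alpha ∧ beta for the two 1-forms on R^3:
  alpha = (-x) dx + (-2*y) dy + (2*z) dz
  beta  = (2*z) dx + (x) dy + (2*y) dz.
alpha ∧ beta = (-x^2 + 4*y*z) dx ∧ dy + (-2*x*y - 4*z^2) dx ∧ dz + (-2*x*z - 4*y^2) dy ∧ dz

Distribute the wedge, using dx_i ∧ dx_j = -dx_j ∧ dx_i and dx_i ∧ dx_i = 0. For each pair (i, j) with i < j, the coefficient of dx_i ∧ dx_j in alpha ∧ beta is (alpha_i * beta_j - alpha_j * beta_i). Collecting: alpha ∧ beta = (-x^2 + 4*y*z) dx ∧ dy + (-2*x*y - 4*z^2) dx ∧ dz + (-2*x*z - 4*y^2) dy ∧ dz.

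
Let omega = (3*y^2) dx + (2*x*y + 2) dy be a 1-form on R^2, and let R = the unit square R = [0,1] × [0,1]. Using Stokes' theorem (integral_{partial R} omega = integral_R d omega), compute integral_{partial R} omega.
integral_(partial R) omega = -2

Stokes: integral_partial_R omega = integral_R d omega with d omega = (∂Q/∂x - ∂P/∂y) dx ∧ dy.
  ∂Q/∂x = 2*y
  ∂P/∂y = 6*y
  integrand = ∂Q/∂x - ∂P/∂y = -4*y.
Integrating over R: integral_0^1 integral_0^1 (-4*y) dx dy = -2.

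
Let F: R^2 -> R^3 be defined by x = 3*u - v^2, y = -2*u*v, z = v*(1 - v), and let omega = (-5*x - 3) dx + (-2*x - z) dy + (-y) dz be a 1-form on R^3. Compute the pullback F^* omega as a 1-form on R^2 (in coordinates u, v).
F^* omega = (12*u*v - 45*u - 6*v^3 + 17*v^2 - 9) du + (12*u^2 - 10*u*v^2 + 34*u*v - 10*v^3 + 6*v) dv

Using F^*(f dg) = (f ∘ F) d(g ∘ F), substitute each coordinate x_i by F_i(u, v) in f_i, and replace dx_i by d F_i = (∂F_i/∂u) du + (∂F_i/∂v) dv.
  For the x component: f_1(F) = -15*u + 5*v^2 - 3; d F_1 = (3) du + (-2*v) dv
  For the y component: f_2(F) = -6*u + 3*v^2 - v; d F_2 = (-2*v) du + (-2*u) dv
  For the z component: f_3(F) = 2*u*v; d F_3 = (0) du + (1 - 2*v) dv
Combining and collecting du, dv coefficients:
  coeff of du: 12*u*v - 45*u - 6*v^3 + 17*v^2 - 9
  coeff of dv: 12*u^2 - 10*u*v^2 + 34*u*v - 10*v^3 + 6*v
F^* omega = (12*u*v - 45*u - 6*v^3 + 17*v^2 - 9) du + (12*u^2 - 10*u*v^2 + 34*u*v - 10*v^3 + 6*v) dv.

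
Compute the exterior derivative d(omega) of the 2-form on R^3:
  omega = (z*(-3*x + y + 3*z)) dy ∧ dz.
d(omega) = (-3*z) dx ∧ dy ∧ dz

For a 2-form omega = sum_{i<j} g_{ij} dx_i ∧ dx_j, the exterior derivative is
  d(omega) = sum_{i<j} d(g_{ij}) ∧ dx_i ∧ dx_j = sum_{i<j, k} (∂g_{ij}/∂x_k) dx_k ∧ dx_i ∧ dx_j.
Expand each term, using dx_k ∧ dx_i ∧ dx_j = sgn(permutation) dx_{(a)} ∧ dx_{(b)} ∧ dx_{(c)} with (a < b < c) sorted:
  d(z*(-3*x + y + 3*z)) includes (∂/∂x)(z*(-3*x + y + 3*z)) dx = (-3*z) dx, which multiplied by dy ∧ dz gives (-3*z) dx ∧ dy ∧ dz
Collecting like 3-forms: d(omega) = (-3*z) dx ∧ dy ∧ dz.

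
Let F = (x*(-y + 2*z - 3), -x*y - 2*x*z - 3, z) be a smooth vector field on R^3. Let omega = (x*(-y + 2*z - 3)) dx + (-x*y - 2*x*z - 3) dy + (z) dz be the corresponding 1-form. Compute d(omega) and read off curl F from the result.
d(omega) = (2*x) dy ∧ dz + (2*x) dz ∧ dx + (x - y - 2*z) dx ∧ dy; curl F = (2*x, 2*x, x - y - 2*z)

d omega = sum_{i<j} (∂f_j/∂x_i - ∂f_i/∂x_j) dx_i ∧ dx_j. Under the identification (dy ∧ dz, dz ∧ dx, dx ∧ dy) ↔ (e_x, e_y, e_z), the coefficients are exactly the components of curl F. Compute:
  ∂R/∂y - ∂Q/∂z = (0) - (-2*x) = 2*x
  ∂P/∂z - ∂R/∂x = (2*x) - (0) = 2*x
  ∂Q/∂x - ∂P/∂y = (-y - 2*z) - (-x) = x - y - 2*z.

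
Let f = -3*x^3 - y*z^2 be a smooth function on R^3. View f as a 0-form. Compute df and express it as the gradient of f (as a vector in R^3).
df = (-9*x^2) dx + (-z^2) dy + (-2*y*z) dz; grad f = (-9*x^2, -z^2, -2*y*z)

For a 0-form f, d f = (∂f/∂x) dx + (∂f/∂y) dy + (∂f/∂z) dz. The components of the vector representation are exactly the entries of grad f in Cartesian coordinates:
  ∂f/∂x = -9*x^2
  ∂f/∂y = -z^2
  ∂f/∂z = -2*y*z.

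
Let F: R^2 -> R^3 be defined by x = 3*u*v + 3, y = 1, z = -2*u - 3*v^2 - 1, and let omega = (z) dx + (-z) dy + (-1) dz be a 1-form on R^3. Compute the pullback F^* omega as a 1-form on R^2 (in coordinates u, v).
F^* omega = (-6*u*v - 9*v^3 - 3*v + 2) du + (-6*u^2 - 9*u*v^2 - 3*u + 6*v) dv

Using F^*(f dg) = (f ∘ F) d(g ∘ F), substitute each coordinate x_i by F_i(u, v) in f_i, and replace dx_i by d F_i = (∂F_i/∂u) du + (∂F_i/∂v) dv.
  For the x component: f_1(F) = -2*u - 3*v^2 - 1; d F_1 = (3*v) du + (3*u) dv
  For the y component: f_2(F) = 2*u + 3*v^2 + 1; d F_2 = (0) du + (0) dv
  For the z component: f_3(F) = -1; d F_3 = (-2) du + (-6*v) dv
Combining and collecting du, dv coefficients:
  coeff of du: -6*u*v - 9*v^3 - 3*v + 2
  coeff of dv: -6*u^2 - 9*u*v^2 - 3*u + 6*v
F^* omega = (-6*u*v - 9*v^3 - 3*v + 2) du + (-6*u^2 - 9*u*v^2 - 3*u + 6*v) dv.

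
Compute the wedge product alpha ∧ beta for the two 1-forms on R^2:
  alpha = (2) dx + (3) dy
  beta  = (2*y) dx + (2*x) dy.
alpha ∧ beta = (4*x - 6*y) dx ∧ dy

Distribute the wedge, using dx_i ∧ dx_j = -dx_j ∧ dx_i and dx_i ∧ dx_i = 0. For each pair (i, j) with i < j, the coefficient of dx_i ∧ dx_j in alpha ∧ beta is (alpha_i * beta_j - alpha_j * beta_i). Collecting: alpha ∧ beta = (4*x - 6*y) dx ∧ dy.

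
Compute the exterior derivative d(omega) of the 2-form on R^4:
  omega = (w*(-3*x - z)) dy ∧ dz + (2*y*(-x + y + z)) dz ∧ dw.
d(omega) = (-3*w) dx ∧ dy ∧ dz + (-5*x + 4*y + z) dy ∧ dz ∧ dw + (-2*y) dx ∧ dz ∧ dw

For a 2-form omega = sum_{i<j} g_{ij} dx_i ∧ dx_j, the exterior derivative is
  d(omega) = sum_{i<j} d(g_{ij}) ∧ dx_i ∧ dx_j = sum_{i<j, k} (∂g_{ij}/∂x_k) dx_k ∧ dx_i ∧ dx_j.
Expand each term, using dx_k ∧ dx_i ∧ dx_j = sgn(permutation) dx_{(a)} ∧ dx_{(b)} ∧ dx_{(c)} with (a < b < c) sorted:
  d(w*(-3*x - z)) includes (∂/∂x)(w*(-3*x - z)) dx = (-3*w) dx, which multiplied by dy ∧ dz gives (-3*w) dx ∧ dy ∧ dz
  d(w*(-3*x - z)) includes (∂/∂w)(w*(-3*x - z)) dw = (-3*x - z) dw, which multiplied by dy ∧ dz gives (-3*x - z) dy ∧ dz ∧ dw
  d(2*y*(-x + y + z)) includes (∂/∂x)(2*y*(-x + y + z)) dx = (-2*y) dx, which multiplied by dz ∧ dw gives (-2*y) dx ∧ dz ∧ dw
  d(2*y*(-x + y + z)) includes (∂/∂y)(2*y*(-x + y + z)) dy = (-2*x + 4*y + 2*z) dy, which multiplied by dz ∧ dw gives (-2*x + 4*y + 2*z) dy ∧ dz ∧ dw
Collecting like 3-forms: d(omega) = (-3*w) dx ∧ dy ∧ dz + (-5*x + 4*y + z) dy ∧ dz ∧ dw + (-2*y) dx ∧ dz ∧ dw.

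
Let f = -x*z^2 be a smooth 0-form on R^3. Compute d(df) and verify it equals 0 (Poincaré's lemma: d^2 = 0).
d(df) = 0

Step 1: df = sum_i (∂f/∂x_i) dx_i = (-z^2) dx + (0) dy + (-2*x*z) dz.
Step 2: Apply d again. Using the 1-form formula, the coefficient of dx ∧ dy in d(df) is ∂^2 f/∂x ∂y - ∂^2 f/∂y ∂x = (0) - (0) = 0 (equality of mixed partials for smooth f).
Similarly for dx ∧ dz and dy ∧ dz — all coefficients vanish. So d(df) = 0.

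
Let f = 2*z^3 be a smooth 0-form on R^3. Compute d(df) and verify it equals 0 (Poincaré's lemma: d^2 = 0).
d(df) = 0

Step 1: df = sum_i (∂f/∂x_i) dx_i = (0) dx + (0) dy + (6*z^2) dz.
Step 2: Apply d again. Using the 1-form formula, the coefficient of dx ∧ dy in d(df) is ∂^2 f/∂x ∂y - ∂^2 f/∂y ∂x = (0) - (0) = 0 (equality of mixed partials for smooth f).
Similarly for dx ∧ dz and dy ∧ dz — all coefficients vanish. So d(df) = 0.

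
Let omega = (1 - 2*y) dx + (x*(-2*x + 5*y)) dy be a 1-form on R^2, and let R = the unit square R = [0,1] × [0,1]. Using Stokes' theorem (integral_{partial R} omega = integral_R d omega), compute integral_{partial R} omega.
integral_(partial R) omega = 5/2

Stokes: integral_partial_R omega = integral_R d omega with d omega = (∂Q/∂x - ∂P/∂y) dx ∧ dy.
  ∂Q/∂x = -4*x + 5*y
  ∂P/∂y = -2
  integrand = ∂Q/∂x - ∂P/∂y = -4*x + 5*y + 2.
Integrating over R: integral_0^1 integral_0^1 (-4*x + 5*y + 2) dx dy = 5/2.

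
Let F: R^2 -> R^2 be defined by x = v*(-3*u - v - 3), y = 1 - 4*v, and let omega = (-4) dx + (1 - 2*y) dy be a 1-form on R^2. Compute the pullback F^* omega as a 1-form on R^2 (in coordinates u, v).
F^* omega = (12*v) du + (12*u - 24*v + 16) dv

Using F^*(f dg) = (f ∘ F) d(g ∘ F), substitute each coordinate x_i by F_i(u, v) in f_i, and replace dx_i by d F_i = (∂F_i/∂u) du + (∂F_i/∂v) dv.
  For the x component: f_1(F) = -4; d F_1 = (-3*v) du + (-3*u - 2*v - 3) dv
  For the y component: f_2(F) = 8*v - 1; d F_2 = (0) du + (-4) dv
Combining and collecting du, dv coefficients:
  coeff of du: 12*v
  coeff of dv: 12*u - 24*v + 16
F^* omega = (12*v) du + (12*u - 24*v + 16) dv.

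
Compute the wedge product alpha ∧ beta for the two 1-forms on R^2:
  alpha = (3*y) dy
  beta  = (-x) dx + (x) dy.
alpha ∧ beta = (3*x*y) dx ∧ dy

Distribute the wedge, using dx_i ∧ dx_j = -dx_j ∧ dx_i and dx_i ∧ dx_i = 0. For each pair (i, j) with i < j, the coefficient of dx_i ∧ dx_j in alpha ∧ beta is (alpha_i * beta_j - alpha_j * beta_i). Collecting: alpha ∧ beta = (3*x*y) dx ∧ dy.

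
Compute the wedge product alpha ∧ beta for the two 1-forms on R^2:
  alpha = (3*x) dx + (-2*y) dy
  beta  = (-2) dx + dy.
alpha ∧ beta = (3*x - 4*y) dx ∧ dy

Distribute the wedge, using dx_i ∧ dx_j = -dx_j ∧ dx_i and dx_i ∧ dx_i = 0. For each pair (i, j) with i < j, the coefficient of dx_i ∧ dx_j in alpha ∧ beta is (alpha_i * beta_j - alpha_j * beta_i). Collecting: alpha ∧ beta = (3*x - 4*y) dx ∧ dy.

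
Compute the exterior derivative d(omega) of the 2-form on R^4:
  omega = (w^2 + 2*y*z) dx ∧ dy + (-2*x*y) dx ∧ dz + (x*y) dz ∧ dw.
d(omega) = (2*x + 2*y) dx ∧ dy ∧ dz + (2*w) dx ∧ dy ∧ dw + (y) dx ∧ dz ∧ dw + (x) dy ∧ dz ∧ dw

For a 2-form omega = sum_{i<j} g_{ij} dx_i ∧ dx_j, the exterior derivative is
  d(omega) = sum_{i<j} d(g_{ij}) ∧ dx_i ∧ dx_j = sum_{i<j, k} (∂g_{ij}/∂x_k) dx_k ∧ dx_i ∧ dx_j.
Expand each term, using dx_k ∧ dx_i ∧ dx_j = sgn(permutation) dx_{(a)} ∧ dx_{(b)} ∧ dx_{(c)} with (a < b < c) sorted:
  d(w^2 + 2*y*z) includes (∂/∂z)(w^2 + 2*y*z) dz = (2*y) dz, which multiplied by dx ∧ dy gives (2*y) dx ∧ dy ∧ dz
  d(w^2 + 2*y*z) includes (∂/∂w)(w^2 + 2*y*z) dw = (2*w) dw, which multiplied by dx ∧ dy gives (2*w) dx ∧ dy ∧ dw
  d(-2*x*y) includes (∂/∂y)(-2*x*y) dy = (-2*x) dy, which multiplied by dx ∧ dz gives (2*x) dx ∧ dy ∧ dz
  d(x*y) includes (∂/∂x)(x*y) dx = (y) dx, which multiplied by dz ∧ dw gives (y) dx ∧ dz ∧ dw
  d(x*y) includes (∂/∂y)(x*y) dy = (x) dy, which multiplied by dz ∧ dw gives (x) dy ∧ dz ∧ dw
Collecting like 3-forms: d(omega) = (2*x + 2*y) dx ∧ dy ∧ dz + (2*w) dx ∧ dy ∧ dw + (y) dx ∧ dz ∧ dw + (x) dy ∧ dz ∧ dw.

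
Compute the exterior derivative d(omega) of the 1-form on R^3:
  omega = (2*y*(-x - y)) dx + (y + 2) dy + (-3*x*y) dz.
d(omega) = (2*x + 4*y) dx ∧ dy + (-3*y) dx ∧ dz + (-3*x) dy ∧ dz

For a 1-form omega = sum_i f_i dx_i, the exterior derivative is
  d(omega) = sum_{i < j} (∂f_j/∂x_i - ∂f_i/∂x_j) dx_i ∧ dx_j.
  coefficient of dx ∧ dy: ∂f_2/∂x - ∂f_1/∂y = ∂(y + 2)/∂x - ∂(2*y*(-x - y))/∂y = 2*x + 4*y
  coefficient of dx ∧ dz: ∂f_3/∂x - ∂f_1/∂z = ∂(-3*x*y)/∂x - ∂(2*y*(-x - y))/∂z = -3*y
  coefficient of dy ∧ dz: ∂f_3/∂y - ∂f_2/∂z = ∂(-3*x*y)/∂y - ∂(y + 2)/∂z = -3*x
Assembling: d(omega) = (2*x + 4*y) dx ∧ dy + (-3*y) dx ∧ dz + (-3*x) dy ∧ dz.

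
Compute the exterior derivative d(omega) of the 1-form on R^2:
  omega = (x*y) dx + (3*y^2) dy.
d(omega) = (-x) dx ∧ dy

For a 1-form omega = sum_i f_i dx_i, the exterior derivative is
  d(omega) = sum_{i < j} (∂f_j/∂x_i - ∂f_i/∂x_j) dx_i ∧ dx_j.
  coefficient of dx ∧ dy: ∂f_2/∂x - ∂f_1/∂y = ∂(3*y^2)/∂x - ∂(x*y)/∂y = -x
Assembling: d(omega) = (-x) dx ∧ dy.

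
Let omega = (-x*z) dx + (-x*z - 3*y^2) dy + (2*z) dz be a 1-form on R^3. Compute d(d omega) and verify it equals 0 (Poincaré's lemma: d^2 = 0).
d(d omega) = 0

Step 1: d omega = sum_{i<j} (∂f_j/∂x_i - ∂f_i/∂x_j) dx_i ∧ dx_j:
  coeff of dx ∧ dy: -z
  coeff of dx ∧ dz: x
  coeff of dy ∧ dz: x
Step 2: Apply d again to each 2-form coefficient. The only possible 3-form in R^3 is dx ∧ dy ∧ dz, with coefficient
  ∂(coeff of dy∧dz)/∂x - ∂(coeff of dx∧dz)/∂y + ∂(coeff of dx∧dy)/∂z
  = ∂/∂x (x) - ∂/∂y (x) + ∂/∂z (-z).
Each of these terms simplifies to sums of mixed partials that cancel in pairs. The result is 0 (by equality of mixed partials for smooth functions — Schwarz / Clairaut).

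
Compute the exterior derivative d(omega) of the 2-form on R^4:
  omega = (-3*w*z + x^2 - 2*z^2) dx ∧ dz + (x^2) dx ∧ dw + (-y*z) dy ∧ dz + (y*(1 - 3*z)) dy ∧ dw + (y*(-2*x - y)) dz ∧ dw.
d(omega) = (-2*y - 3*z) dx ∧ dz ∧ dw + (-2*x + y) dy ∧ dz ∧ dw

For a 2-form omega = sum_{i<j} g_{ij} dx_i ∧ dx_j, the exterior derivative is
  d(omega) = sum_{i<j} d(g_{ij}) ∧ dx_i ∧ dx_j = sum_{i<j, k} (∂g_{ij}/∂x_k) dx_k ∧ dx_i ∧ dx_j.
Expand each term, using dx_k ∧ dx_i ∧ dx_j = sgn(permutation) dx_{(a)} ∧ dx_{(b)} ∧ dx_{(c)} with (a < b < c) sorted:
  d(-3*w*z + x^2 - 2*z^2) includes (∂/∂w)(-3*w*z + x^2 - 2*z^2) dw = (-3*z) dw, which multiplied by dx ∧ dz gives (-3*z) dx ∧ dz ∧ dw
  d(y*(1 - 3*z)) includes (∂/∂z)(y*(1 - 3*z)) dz = (-3*y) dz, which multiplied by dy ∧ dw gives (3*y) dy ∧ dz ∧ dw
  d(y*(-2*x - y)) includes (∂/∂x)(y*(-2*x - y)) dx = (-2*y) dx, which multiplied by dz ∧ dw gives (-2*y) dx ∧ dz ∧ dw
  d(y*(-2*x - y)) includes (∂/∂y)(y*(-2*x - y)) dy = (-2*x - 2*y) dy, which multiplied by dz ∧ dw gives (-2*x - 2*y) dy ∧ dz ∧ dw
Collecting like 3-forms: d(omega) = (-2*y - 3*z) dx ∧ dz ∧ dw + (-2*x + y) dy ∧ dz ∧ dw.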